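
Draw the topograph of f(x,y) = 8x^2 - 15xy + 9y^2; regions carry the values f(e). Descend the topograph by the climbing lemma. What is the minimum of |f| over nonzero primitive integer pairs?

translate: b→1 (≡-15 mod 16), so (8,-15,9)→(8,1,2)
flip: (8,1,2)→(2,-1,8)
reduced (well bottom): (2,-1,8) with a≤c, −a<b≤a
well minimum = a = 2

2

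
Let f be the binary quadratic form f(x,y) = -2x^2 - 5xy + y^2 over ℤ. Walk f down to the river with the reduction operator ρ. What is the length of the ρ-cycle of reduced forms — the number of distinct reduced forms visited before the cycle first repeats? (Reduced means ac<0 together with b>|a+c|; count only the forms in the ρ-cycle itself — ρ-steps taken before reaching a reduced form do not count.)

D = 33, ⌊√D⌋ = 5
descent: ρ → (1,5,-2)  [lands on river]
river: ρ → (-2,3,3)
river: ρ → (3,3,-2)
river: ρ → (-2,5,1)
ρ-cycle length = 4 (tail of 1 descent step not counted)

4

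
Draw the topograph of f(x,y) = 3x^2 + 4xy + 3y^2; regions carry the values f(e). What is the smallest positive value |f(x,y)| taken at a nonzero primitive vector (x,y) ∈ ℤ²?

translate: b→-2 (≡4 mod 6), so (3,4,3)→(3,-2,2)
flip: (3,-2,2)→(2,2,3)
reduced (well bottom): (2,2,3) with a≤c, −a<b≤a
well minimum = a = 2

2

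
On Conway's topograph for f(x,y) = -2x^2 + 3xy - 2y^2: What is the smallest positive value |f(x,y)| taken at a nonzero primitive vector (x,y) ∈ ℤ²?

translate: b→1 (≡-3 mod 4), so (2,-3,2)→(2,1,1)
flip: (2,1,1)→(1,-1,2)
translate: b→1 (≡-1 mod 2), so (1,-1,2)→(1,1,2)
reduced (well bottom): (1,1,2) with a≤c, −a<b≤a
well minimum |f| = |-1| = 1 (negative-definite)

1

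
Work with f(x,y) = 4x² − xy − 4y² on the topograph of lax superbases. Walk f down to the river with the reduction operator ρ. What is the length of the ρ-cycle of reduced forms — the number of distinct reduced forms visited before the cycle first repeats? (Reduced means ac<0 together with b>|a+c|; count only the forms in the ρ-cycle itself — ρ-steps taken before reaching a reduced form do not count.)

D = 65, ⌊√D⌋ = 8
descent: ρ → (-4,1,4)  [lands on river]
river: ρ → (4,7,-1)
river: ρ → (-1,7,4)
river: ρ → (4,1,-4)
river: ρ → (-4,7,1)
river: ρ → (1,7,-4)
ρ-cycle length = 6 (tail of 1 descent step not counted)

6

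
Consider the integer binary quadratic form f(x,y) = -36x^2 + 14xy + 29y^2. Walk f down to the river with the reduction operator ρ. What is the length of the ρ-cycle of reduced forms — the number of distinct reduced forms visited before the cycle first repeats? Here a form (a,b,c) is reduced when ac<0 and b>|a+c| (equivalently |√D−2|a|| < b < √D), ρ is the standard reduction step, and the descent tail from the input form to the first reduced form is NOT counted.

D = 4372, ⌊√D⌋ = 66
river: ρ → (29,44,-21)
river: ρ → (-21,40,33)
river: ρ → (33,26,-28)
river: ρ → (-28,30,31)
river: ρ → (31,32,-27)
river: ρ → (-27,22,36)
river: ρ → (36,50,-13)
river: ρ → (-13,54,28)
river: ρ → (28,58,-9)
river: ρ → (-9,50,52)
river: ρ → (52,54,-7)
river: ρ → (-7,58,36)
river: ρ → (36,14,-29)
river: ρ → (-29,44,21)
river: ρ → (21,40,-33)
river: ρ → (-33,26,28)
river: ρ → (28,30,-31)
river: ρ → (-31,32,27)
river: ρ → (27,22,-36)
river: ρ → (-36,50,13)
river: ρ → (13,54,-28)
river: ρ → (-28,58,9)
river: ρ → (9,50,-52)
river: ρ → (-52,54,7)
river: ρ → (7,58,-36)
river: ρ → (-36,14,29)
ρ-cycle length = 26 (tail of 0 descent steps not counted)

26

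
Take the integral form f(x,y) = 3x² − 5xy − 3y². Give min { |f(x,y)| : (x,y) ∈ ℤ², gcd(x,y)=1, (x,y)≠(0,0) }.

descent: ρ → (-3,5,3)  [lands on river]
river: ρ → (3,7,-1)
river: ρ → (-1,7,3)
river: ρ → (3,5,-3)
river: ρ → (-3,7,1)
river: ρ → (1,7,-3)
closes: descent 1, river 6
min |a| on river = 1

1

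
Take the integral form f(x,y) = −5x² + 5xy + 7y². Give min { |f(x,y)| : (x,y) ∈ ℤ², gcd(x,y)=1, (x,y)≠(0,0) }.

river: ρ → (7,9,-3)
river: ρ → (-3,9,7)
river: ρ → (7,5,-5)
river: ρ → (-5,5,7)
closes: descent 0, river 4
min |a| on river = 3

3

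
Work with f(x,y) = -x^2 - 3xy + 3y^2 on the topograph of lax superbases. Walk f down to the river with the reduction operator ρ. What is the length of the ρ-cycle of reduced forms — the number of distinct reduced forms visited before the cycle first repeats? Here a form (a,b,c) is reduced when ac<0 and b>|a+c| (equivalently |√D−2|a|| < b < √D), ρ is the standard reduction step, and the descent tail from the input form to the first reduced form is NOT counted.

D = 21, ⌊√D⌋ = 4
descent: ρ → (3,3,-1)  [lands on river]
river: ρ → (-1,3,3)
ρ-cycle length = 2 (tail of 1 descent step not counted)

2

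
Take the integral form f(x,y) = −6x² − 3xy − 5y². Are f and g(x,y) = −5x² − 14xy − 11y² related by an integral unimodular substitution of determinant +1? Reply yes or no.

D₁ = -111, D₂ = -24
discriminants differ ⇒ not SL₂(ℤ)-equivalent

no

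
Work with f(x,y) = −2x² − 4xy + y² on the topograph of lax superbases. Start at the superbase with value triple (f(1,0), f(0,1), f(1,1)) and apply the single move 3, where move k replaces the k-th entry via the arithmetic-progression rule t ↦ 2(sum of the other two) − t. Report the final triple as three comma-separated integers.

start (-2,1,-5) = (f(1,0),f(0,1),f(1,1))
replace slot 3: 2·((-2)+1) − (-5) = 3 → (-2,1,3)

-2,1,3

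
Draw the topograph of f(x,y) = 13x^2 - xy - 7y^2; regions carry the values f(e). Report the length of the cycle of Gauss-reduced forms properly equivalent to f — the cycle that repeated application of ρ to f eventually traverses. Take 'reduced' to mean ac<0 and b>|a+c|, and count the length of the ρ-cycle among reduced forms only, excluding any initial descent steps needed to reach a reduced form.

D = 365, ⌊√D⌋ = 19
descent: ρ → (-7,15,5)  [lands on river]
river: ρ → (5,15,-7)
river: ρ → (-7,13,7)
river: ρ → (7,15,-5)
river: ρ → (-5,15,7)
river: ρ → (7,13,-7)
ρ-cycle length = 6 (tail of 1 descent step not counted)

6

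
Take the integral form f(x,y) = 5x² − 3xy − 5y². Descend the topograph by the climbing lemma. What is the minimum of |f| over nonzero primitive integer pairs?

descent: ρ → (-5,3,5)  [lands on river]
river: ρ → (5,7,-3)
river: ρ → (-3,5,7)
river: ρ → (7,9,-1)
river: ρ → (-1,9,7)
river: ρ → (7,5,-3)
river: ρ → (-3,7,5)
river: ρ → (5,3,-5)
river: ρ → (-5,7,3)
river: ρ → (3,5,-7)
river: ρ → (-7,9,1)
river: ρ → (1,9,-7)
river: ρ → (-7,5,3)
river: ρ → (3,7,-5)
closes: descent 1, river 14
min |a| on river = 1

1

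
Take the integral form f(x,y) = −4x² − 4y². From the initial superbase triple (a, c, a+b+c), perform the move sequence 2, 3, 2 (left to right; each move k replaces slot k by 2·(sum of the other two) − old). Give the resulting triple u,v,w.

start (-4,-4,-8) = (f(1,0),f(0,1),f(1,1))
replace slot 2: 2·((-4)+(-8)) − (-4) = -20 → (-4,-20,-8)
replace slot 3: 2·((-4)+(-20)) − (-8) = -40 → (-4,-20,-40)
replace slot 2: 2·((-4)+(-40)) − (-20) = -68 → (-4,-68,-40)

-4,-68,-40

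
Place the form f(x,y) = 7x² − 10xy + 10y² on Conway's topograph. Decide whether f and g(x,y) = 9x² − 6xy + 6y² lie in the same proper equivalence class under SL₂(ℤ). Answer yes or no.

D₁ = -180, D₂ = -180
f: translate: b→4 (≡-10 mod 14), so (7,-10,10)→(7,4,7)
f: reduced (well bottom): (7,4,7) with a≤c, −a<b≤a
g: flip: (9,-6,6)→(6,6,9)
g: reduced (well bottom): (6,6,9) with a≤c, −a<b≤a
reduced forms (7, 4, 7) vs (6, 6, 9) ⇒ inequivalent

no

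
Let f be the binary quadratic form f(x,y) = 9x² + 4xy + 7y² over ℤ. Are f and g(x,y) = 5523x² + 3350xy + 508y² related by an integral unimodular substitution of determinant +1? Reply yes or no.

D₁ = -236, D₂ = -236
f: flip: (9,4,7)→(7,-4,9)
f: reduced (well bottom): (7,-4,9) with a≤c, −a<b≤a
g: flip: (5523,3350,508)→(508,-3350,5523)
g: translate: b→-302 (≡-3350 mod 1016), so (508,-3350,5523)→(508,-302,45)
g: flip: (508,-302,45)→(45,302,508)
g: translate: b→32 (≡302 mod 90), so (45,302,508)→(45,32,7)
g: flip: (45,32,7)→(7,-32,45)
g: translate: b→-4 (≡-32 mod 14), so (7,-32,45)→(7,-4,9)
g: reduced (well bottom): (7,-4,9) with a≤c, −a<b≤a
reduced forms (7, -4, 9) vs (7, -4, 9) ⇒ equivalent

yes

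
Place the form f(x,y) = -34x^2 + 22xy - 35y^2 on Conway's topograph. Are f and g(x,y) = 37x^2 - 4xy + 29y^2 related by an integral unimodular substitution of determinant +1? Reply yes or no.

D₁ = -4276, D₂ = -4276
f is negative-definite; reduce −f:
−f: reduced (well bottom): (34,-22,35) with a≤c, −a<b≤a
flip sign back: reduced form of f is (-34,22,-35)
g: flip: (37,-4,29)→(29,4,37)
g: reduced (well bottom): (29,4,37) with a≤c, −a<b≤a
reduced forms (-34, 22, -35) vs (29, 4, 37) ⇒ inequivalent

no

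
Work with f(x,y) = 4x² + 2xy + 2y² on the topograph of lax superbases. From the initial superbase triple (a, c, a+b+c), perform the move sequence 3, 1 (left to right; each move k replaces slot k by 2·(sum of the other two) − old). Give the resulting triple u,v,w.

start (4,2,8) = (f(1,0),f(0,1),f(1,1))
replace slot 3: 2·(4+2) − 8 = 4 → (4,2,4)
replace slot 1: 2·(2+4) − 4 = 8 → (8,2,4)

8,2,4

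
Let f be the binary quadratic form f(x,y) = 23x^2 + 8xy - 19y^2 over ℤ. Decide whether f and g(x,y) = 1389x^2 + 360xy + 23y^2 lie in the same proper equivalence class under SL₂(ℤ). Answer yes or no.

D₁ = 1812, D₂ = 1812
river cycle of f (length 10): (-19, 30, 12), (12, 42, -1), (-1, 42, 12), (12, 30, -19), (-19, 8, 23), (23, 38, -4), (-4, 42, 3), (3, 42, -4), (-4, 38, 23), (23, 8, -19)
river cycle of g (length 10): (23, 8, -19), (-19, 30, 12), (12, 42, -1), (-1, 42, 12), (12, 30, -19), (-19, 8, 23), (23, 38, -4), (-4, 42, 3), (3, 42, -4), (-4, 38, 23)
cycles coincide ⇒ equivalent

yes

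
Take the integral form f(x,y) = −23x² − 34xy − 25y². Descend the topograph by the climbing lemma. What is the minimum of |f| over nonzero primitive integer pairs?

translate: b→-12 (≡34 mod 46), so (23,34,25)→(23,-12,14)
flip: (23,-12,14)→(14,12,23)
reduced (well bottom): (14,12,23) with a≤c, −a<b≤a
well minimum |f| = |-14| = 14 (negative-definite)

14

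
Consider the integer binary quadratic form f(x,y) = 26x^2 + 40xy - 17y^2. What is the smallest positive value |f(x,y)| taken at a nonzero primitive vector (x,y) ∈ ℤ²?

river: ρ → (-17,28,38)
river: ρ → (38,48,-7)
river: ρ → (-7,50,31)
river: ρ → (31,12,-26)
river: ρ → (-26,40,17)
river: ρ → (17,28,-38)
river: ρ → (-38,48,7)
river: ρ → (7,50,-31)
river: ρ → (-31,12,26)
river: ρ → (26,40,-17)
closes: descent 0, river 10
min |a| on river = 7

7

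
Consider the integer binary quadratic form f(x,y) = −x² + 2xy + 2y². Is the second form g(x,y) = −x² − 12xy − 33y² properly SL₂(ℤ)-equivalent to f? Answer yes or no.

D₁ = 12, D₂ = 12
river cycle of f (length 2): (2, 2, -1), (-1, 2, 2)
river cycle of g (length 2): (-1, 2, 2), (2, 2, -1)
cycles coincide ⇒ equivalent

yes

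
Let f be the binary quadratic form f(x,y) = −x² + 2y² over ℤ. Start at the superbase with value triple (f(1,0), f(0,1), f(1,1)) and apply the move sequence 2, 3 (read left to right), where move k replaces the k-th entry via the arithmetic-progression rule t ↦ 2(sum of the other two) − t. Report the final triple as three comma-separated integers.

start (-1,2,1) = (f(1,0),f(0,1),f(1,1))
replace slot 2: 2·((-1)+1) − 2 = -2 → (-1,-2,1)
replace slot 3: 2·((-1)+(-2)) − 1 = -7 → (-1,-2,-7)

-1,-2,-7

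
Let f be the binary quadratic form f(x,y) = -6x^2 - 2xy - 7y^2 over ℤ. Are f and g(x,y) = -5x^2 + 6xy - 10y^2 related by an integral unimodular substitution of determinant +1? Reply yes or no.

D₁ = -164, D₂ = -164
f is negative-definite; reduce −f:
−f: reduced (well bottom): (6,2,7) with a≤c, −a<b≤a
flip sign back: reduced form of f is (-6,-2,-7)
g is negative-definite; reduce −g:
−g: translate: b→4 (≡-6 mod 10), so (5,-6,10)→(5,4,9)
−g: reduced (well bottom): (5,4,9) with a≤c, −a<b≤a
flip sign back: reduced form of g is (-5,-4,-9)
reduced forms (-6, -2, -7) vs (-5, -4, -9) ⇒ inequivalent

no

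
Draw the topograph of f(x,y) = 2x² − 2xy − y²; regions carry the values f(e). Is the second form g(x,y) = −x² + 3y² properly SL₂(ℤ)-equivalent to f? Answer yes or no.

D₁ = 12, D₂ = 12
river cycle of f (length 2): (-1, 2, 2), (2, 2, -1)
river cycle of g (length 2): (-1, 2, 2), (2, 2, -1)
cycles coincide ⇒ equivalent

yes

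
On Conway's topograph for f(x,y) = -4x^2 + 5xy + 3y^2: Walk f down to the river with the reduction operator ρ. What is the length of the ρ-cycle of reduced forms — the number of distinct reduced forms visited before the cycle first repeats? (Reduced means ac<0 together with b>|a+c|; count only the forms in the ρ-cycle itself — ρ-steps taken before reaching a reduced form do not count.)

D = 73, ⌊√D⌋ = 8
river: ρ → (3,7,-2)
river: ρ → (-2,5,6)
river: ρ → (6,7,-1)
river: ρ → (-1,7,6)
river: ρ → (6,5,-2)
river: ρ → (-2,7,3)
river: ρ → (3,5,-4)
river: ρ → (-4,3,4)
river: ρ → (4,5,-3)
river: ρ → (-3,7,2)
river: ρ → (2,5,-6)
river: ρ → (-6,7,1)
river: ρ → (1,7,-6)
river: ρ → (-6,5,2)
river: ρ → (2,7,-3)
river: ρ → (-3,5,4)
river: ρ → (4,3,-4)
river: ρ → (-4,5,3)
ρ-cycle length = 18 (tail of 0 descent steps not counted)

18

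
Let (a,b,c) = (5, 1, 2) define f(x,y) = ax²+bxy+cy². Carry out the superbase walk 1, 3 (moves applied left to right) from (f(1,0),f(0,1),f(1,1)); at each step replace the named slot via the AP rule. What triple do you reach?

start (5,2,8) = (f(1,0),f(0,1),f(1,1))
replace slot 1: 2·(2+8) − 5 = 15 → (15,2,8)
replace slot 3: 2·(15+2) − 8 = 26 → (15,2,26)

15,2,26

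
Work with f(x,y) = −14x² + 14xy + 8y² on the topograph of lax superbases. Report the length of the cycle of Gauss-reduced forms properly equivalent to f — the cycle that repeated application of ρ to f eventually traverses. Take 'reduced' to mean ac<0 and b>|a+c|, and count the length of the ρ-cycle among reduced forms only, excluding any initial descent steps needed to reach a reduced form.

D = 644, ⌊√D⌋ = 25
river: ρ → (8,18,-10)
river: ρ → (-10,22,4)
river: ρ → (4,18,-20)
river: ρ → (-20,22,2)
river: ρ → (2,22,-20)
river: ρ → (-20,18,4)
river: ρ → (4,22,-10)
river: ρ → (-10,18,8)
river: ρ → (8,14,-14)
river: ρ → (-14,14,8)
ρ-cycle length = 10 (tail of 0 descent steps not counted)

10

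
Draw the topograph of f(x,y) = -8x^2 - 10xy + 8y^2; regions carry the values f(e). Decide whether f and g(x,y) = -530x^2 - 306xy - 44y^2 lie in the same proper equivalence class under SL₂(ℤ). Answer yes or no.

D₁ = 356, D₂ = 356
river cycle of f (length 14): (8, 10, -8), (-8, 6, 10), (10, 14, -4), (-4, 18, 2), (2, 18, -4), (-4, 14, 10), (10, 6, -8), (-8, 10, 8), (8, 6, -10), (-10, 14, 4), … (4 more)
river cycle of g (length 14): (-8, 6, 10), (10, 14, -4), (-4, 18, 2), (2, 18, -4), (-4, 14, 10), (10, 6, -8), (-8, 10, 8), (8, 6, -10), (-10, 14, 4), (4, 18, -2), … (4 more)
cycles coincide ⇒ equivalent

yes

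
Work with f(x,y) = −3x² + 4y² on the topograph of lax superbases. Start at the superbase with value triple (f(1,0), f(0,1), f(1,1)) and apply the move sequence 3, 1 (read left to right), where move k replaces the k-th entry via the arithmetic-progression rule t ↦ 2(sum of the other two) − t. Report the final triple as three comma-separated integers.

start (-3,4,1) = (f(1,0),f(0,1),f(1,1))
replace slot 3: 2·((-3)+4) − 1 = 1 → (-3,4,1)
replace slot 1: 2·(4+1) − (-3) = 13 → (13,4,1)

13,4,1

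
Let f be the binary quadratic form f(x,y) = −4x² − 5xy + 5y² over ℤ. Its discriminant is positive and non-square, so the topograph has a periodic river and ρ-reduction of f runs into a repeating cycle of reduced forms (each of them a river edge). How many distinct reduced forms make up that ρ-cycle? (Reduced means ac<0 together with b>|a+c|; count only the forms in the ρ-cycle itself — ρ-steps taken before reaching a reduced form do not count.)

D = 105, ⌊√D⌋ = 10
descent: ρ → (5,5,-4)  [lands on river]
river: ρ → (-4,3,6)
river: ρ → (6,9,-1)
river: ρ → (-1,9,6)
river: ρ → (6,3,-4)
river: ρ → (-4,5,5)
ρ-cycle length = 6 (tail of 1 descent step not counted)

6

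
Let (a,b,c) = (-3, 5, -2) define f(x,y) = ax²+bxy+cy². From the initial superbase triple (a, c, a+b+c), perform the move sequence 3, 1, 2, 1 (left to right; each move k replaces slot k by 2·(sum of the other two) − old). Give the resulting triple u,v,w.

start (-3,-2,0) = (f(1,0),f(0,1),f(1,1))
replace slot 3: 2·((-3)+(-2)) − 0 = -10 → (-3,-2,-10)
replace slot 1: 2·((-2)+(-10)) − (-3) = -21 → (-21,-2,-10)
replace slot 2: 2·((-21)+(-10)) − (-2) = -60 → (-21,-60,-10)
replace slot 1: 2·((-60)+(-10)) − (-21) = -119 → (-119,-60,-10)

-119,-60,-10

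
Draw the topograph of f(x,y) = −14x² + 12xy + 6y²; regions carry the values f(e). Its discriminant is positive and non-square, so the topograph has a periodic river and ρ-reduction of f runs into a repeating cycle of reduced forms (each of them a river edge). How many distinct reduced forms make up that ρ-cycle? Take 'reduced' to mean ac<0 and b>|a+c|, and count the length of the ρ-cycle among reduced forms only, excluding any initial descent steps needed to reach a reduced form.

D = 480, ⌊√D⌋ = 21
river: ρ → (6,12,-14)
river: ρ → (-14,16,4)
river: ρ → (4,16,-14)
river: ρ → (-14,12,6)
ρ-cycle length = 4 (tail of 0 descent steps not counted)

4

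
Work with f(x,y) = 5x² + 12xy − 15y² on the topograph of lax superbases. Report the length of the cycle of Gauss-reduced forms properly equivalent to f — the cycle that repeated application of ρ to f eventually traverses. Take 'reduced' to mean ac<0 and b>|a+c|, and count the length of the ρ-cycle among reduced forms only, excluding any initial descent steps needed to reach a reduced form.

D = 444, ⌊√D⌋ = 21
river: ρ → (-15,18,2)
river: ρ → (2,18,-15)
river: ρ → (-15,12,5)
river: ρ → (5,18,-6)
river: ρ → (-6,18,5)
river: ρ → (5,12,-15)
ρ-cycle length = 6 (tail of 0 descent steps not counted)

6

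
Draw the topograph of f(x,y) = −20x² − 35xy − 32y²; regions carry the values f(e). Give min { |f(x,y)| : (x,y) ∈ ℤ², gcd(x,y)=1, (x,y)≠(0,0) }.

translate: b→-5 (≡35 mod 40), so (20,35,32)→(20,-5,17)
flip: (20,-5,17)→(17,5,20)
reduced (well bottom): (17,5,20) with a≤c, −a<b≤a
well minimum |f| = |-17| = 17 (negative-definite)

17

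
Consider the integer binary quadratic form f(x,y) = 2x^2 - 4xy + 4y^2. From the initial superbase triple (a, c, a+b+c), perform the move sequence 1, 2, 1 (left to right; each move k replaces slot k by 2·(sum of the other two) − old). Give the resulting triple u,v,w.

start (2,4,2) = (f(1,0),f(0,1),f(1,1))
replace slot 1: 2·(4+2) − 2 = 10 → (10,4,2)
replace slot 2: 2·(10+2) − 4 = 20 → (10,20,2)
replace slot 1: 2·(20+2) − 10 = 34 → (34,20,2)

34,20,2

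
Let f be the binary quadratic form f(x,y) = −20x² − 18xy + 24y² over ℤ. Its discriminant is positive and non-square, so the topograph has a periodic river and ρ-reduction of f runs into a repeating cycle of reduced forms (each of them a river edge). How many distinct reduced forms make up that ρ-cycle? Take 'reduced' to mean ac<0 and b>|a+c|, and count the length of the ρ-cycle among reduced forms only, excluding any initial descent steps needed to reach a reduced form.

D = 2244, ⌊√D⌋ = 47
descent: ρ → (24,18,-20)  [lands on river]
river: ρ → (-20,22,22)
river: ρ → (22,22,-20)
river: ρ → (-20,18,24)
river: ρ → (24,30,-14)
river: ρ → (-14,26,28)
river: ρ → (28,30,-12)
river: ρ → (-12,42,10)
river: ρ → (10,38,-20)
river: ρ → (-20,42,6)
river: ρ → (6,42,-20)
river: ρ → (-20,38,10)
river: ρ → (10,42,-12)
river: ρ → (-12,30,28)
river: ρ → (28,26,-14)
river: ρ → (-14,30,24)
ρ-cycle length = 16 (tail of 1 descent step not counted)

16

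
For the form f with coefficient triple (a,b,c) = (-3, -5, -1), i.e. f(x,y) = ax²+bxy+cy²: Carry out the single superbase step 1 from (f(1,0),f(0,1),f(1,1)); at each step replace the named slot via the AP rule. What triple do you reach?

start (-3,-1,-9) = (f(1,0),f(0,1),f(1,1))
replace slot 1: 2·((-1)+(-9)) − (-3) = -17 → (-17,-1,-9)

-17,-1,-9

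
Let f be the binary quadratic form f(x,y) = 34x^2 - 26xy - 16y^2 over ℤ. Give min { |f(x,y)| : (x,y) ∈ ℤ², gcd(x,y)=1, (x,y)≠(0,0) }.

descent: ρ → (-16,26,34)  [lands on river]
river: ρ → (34,42,-8)
river: ρ → (-8,38,44)
river: ρ → (44,50,-2)
river: ρ → (-2,50,44)
river: ρ → (44,38,-8)
river: ρ → (-8,42,34)
river: ρ → (34,26,-16)
river: ρ → (-16,38,22)
river: ρ → (22,50,-4)
river: ρ → (-4,46,46)
river: ρ → (46,46,-4)
river: ρ → (-4,50,22)
river: ρ → (22,38,-16)
closes: descent 1, river 14
min |a| on river = 2

2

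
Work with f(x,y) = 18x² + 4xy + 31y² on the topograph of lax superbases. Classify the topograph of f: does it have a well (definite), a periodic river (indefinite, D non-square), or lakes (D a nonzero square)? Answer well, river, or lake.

D = b²−4ac = 4² − 4·18·31 = -2216
D < 0 ⇒ definite ⇒ every region one sign ⇒ single well

well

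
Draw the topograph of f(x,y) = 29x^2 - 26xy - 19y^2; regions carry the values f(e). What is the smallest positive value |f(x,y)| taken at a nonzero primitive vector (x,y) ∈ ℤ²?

descent: ρ → (-19,26,29)  [lands on river]
river: ρ → (29,32,-16)
river: ρ → (-16,32,29)
river: ρ → (29,26,-19)
river: ρ → (-19,50,5)
river: ρ → (5,50,-19)
closes: descent 1, river 6
min |a| on river = 5

5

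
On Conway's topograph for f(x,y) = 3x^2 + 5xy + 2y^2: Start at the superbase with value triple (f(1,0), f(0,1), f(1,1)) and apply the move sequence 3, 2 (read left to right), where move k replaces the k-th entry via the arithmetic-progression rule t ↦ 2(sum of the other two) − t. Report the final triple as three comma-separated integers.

start (3,2,10) = (f(1,0),f(0,1),f(1,1))
replace slot 3: 2·(3+2) − 10 = 0 → (3,2,0)
replace slot 2: 2·(3+0) − 2 = 4 → (3,4,0)

3,4,0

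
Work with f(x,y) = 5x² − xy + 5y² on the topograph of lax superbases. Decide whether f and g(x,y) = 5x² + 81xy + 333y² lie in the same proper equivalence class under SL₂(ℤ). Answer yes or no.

D₁ = -99, D₂ = -99
f: flip: (5,-1,5)→(5,1,5)
f: reduced (well bottom): (5,1,5) with a≤c, −a<b≤a
g: translate: b→1 (≡81 mod 10), so (5,81,333)→(5,1,5)
g: reduced (well bottom): (5,1,5) with a≤c, −a<b≤a
reduced forms (5, 1, 5) vs (5, 1, 5) ⇒ equivalent

yes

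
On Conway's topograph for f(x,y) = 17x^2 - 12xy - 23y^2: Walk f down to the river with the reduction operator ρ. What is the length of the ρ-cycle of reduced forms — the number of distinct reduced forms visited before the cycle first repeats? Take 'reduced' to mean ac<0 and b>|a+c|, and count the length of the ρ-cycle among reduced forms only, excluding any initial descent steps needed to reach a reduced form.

D = 1708, ⌊√D⌋ = 41
descent: ρ → (-23,12,17)  [lands on river]
river: ρ → (17,22,-18)
river: ρ → (-18,14,21)
river: ρ → (21,28,-11)
river: ρ → (-11,38,6)
river: ρ → (6,34,-23)
ρ-cycle length = 6 (tail of 1 descent step not counted)

6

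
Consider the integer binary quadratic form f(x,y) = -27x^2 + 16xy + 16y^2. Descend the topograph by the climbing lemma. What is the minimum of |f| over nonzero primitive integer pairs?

river: ρ → (16,16,-27)
river: ρ → (-27,38,5)
river: ρ → (5,42,-11)
river: ρ → (-11,24,32)
river: ρ → (32,40,-3)
river: ρ → (-3,44,4)
river: ρ → (4,44,-3)
river: ρ → (-3,40,32)
river: ρ → (32,24,-11)
river: ρ → (-11,42,5)
river: ρ → (5,38,-27)
river: ρ → (-27,16,16)
closes: descent 0, river 12
min |a| on river = 3

3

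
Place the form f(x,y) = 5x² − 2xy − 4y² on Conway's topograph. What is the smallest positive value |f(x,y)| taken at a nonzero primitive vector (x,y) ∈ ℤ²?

descent: ρ → (-4,2,5)  [lands on river]
river: ρ → (5,8,-1)
river: ρ → (-1,8,5)
river: ρ → (5,2,-4)
river: ρ → (-4,6,3)
river: ρ → (3,6,-4)
closes: descent 1, river 6
min |a| on river = 1

1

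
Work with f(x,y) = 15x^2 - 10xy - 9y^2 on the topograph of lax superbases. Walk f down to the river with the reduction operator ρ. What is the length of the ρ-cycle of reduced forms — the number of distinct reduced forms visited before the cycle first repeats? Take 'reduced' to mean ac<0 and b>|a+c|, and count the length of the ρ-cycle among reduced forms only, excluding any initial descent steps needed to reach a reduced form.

D = 640, ⌊√D⌋ = 25
descent: ρ → (-9,10,15)  [lands on river]
river: ρ → (15,20,-4)
river: ρ → (-4,20,15)
river: ρ → (15,10,-9)
river: ρ → (-9,8,16)
river: ρ → (16,24,-1)
river: ρ → (-1,24,16)
river: ρ → (16,8,-9)
ρ-cycle length = 8 (tail of 1 descent step not counted)

8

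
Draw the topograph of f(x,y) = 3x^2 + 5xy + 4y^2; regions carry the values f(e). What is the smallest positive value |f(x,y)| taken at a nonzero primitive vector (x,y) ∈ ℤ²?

translate: b→-1 (≡5 mod 6), so (3,5,4)→(3,-1,2)
flip: (3,-1,2)→(2,1,3)
reduced (well bottom): (2,1,3) with a≤c, −a<b≤a
well minimum = a = 2

2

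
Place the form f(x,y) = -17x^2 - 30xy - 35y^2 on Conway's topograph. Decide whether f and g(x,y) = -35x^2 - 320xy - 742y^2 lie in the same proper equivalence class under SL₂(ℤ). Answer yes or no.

D₁ = -1480, D₂ = -1480
f is negative-definite; reduce −f:
−f: translate: b→-4 (≡30 mod 34), so (17,30,35)→(17,-4,22)
−f: reduced (well bottom): (17,-4,22) with a≤c, −a<b≤a
flip sign back: reduced form of f is (-17,4,-22)
g is negative-definite; reduce −g:
−g: translate: b→-30 (≡320 mod 70), so (35,320,742)→(35,-30,17)
−g: flip: (35,-30,17)→(17,30,35)
−g: translate: b→-4 (≡30 mod 34), so (17,30,35)→(17,-4,22)
−g: reduced (well bottom): (17,-4,22) with a≤c, −a<b≤a
flip sign back: reduced form of g is (-17,4,-22)
reduced forms (-17, 4, -22) vs (-17, 4, -22) ⇒ equivalent

yes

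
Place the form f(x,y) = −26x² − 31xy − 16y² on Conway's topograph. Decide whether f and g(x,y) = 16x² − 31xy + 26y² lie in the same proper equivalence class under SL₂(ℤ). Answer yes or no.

D₁ = -703, D₂ = -703
f is negative-definite; reduce −f:
−f: translate: b→-21 (≡31 mod 52), so (26,31,16)→(26,-21,11)
−f: flip: (26,-21,11)→(11,21,26)
−f: translate: b→-1 (≡21 mod 22), so (11,21,26)→(11,-1,16)
−f: reduced (well bottom): (11,-1,16) with a≤c, −a<b≤a
flip sign back: reduced form of f is (-11,1,-16)
g: translate: b→1 (≡-31 mod 32), so (16,-31,26)→(16,1,11)
g: flip: (16,1,11)→(11,-1,16)
g: reduced (well bottom): (11,-1,16) with a≤c, −a<b≤a
reduced forms (-11, 1, -16) vs (11, -1, 16) ⇒ inequivalent

no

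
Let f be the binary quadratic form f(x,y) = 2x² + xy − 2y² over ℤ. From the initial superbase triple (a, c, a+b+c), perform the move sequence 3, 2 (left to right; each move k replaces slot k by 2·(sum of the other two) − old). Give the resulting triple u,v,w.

start (2,-2,1) = (f(1,0),f(0,1),f(1,1))
replace slot 3: 2·(2+(-2)) − 1 = -1 → (2,-2,-1)
replace slot 2: 2·(2+(-1)) − (-2) = 4 → (2,4,-1)

2,4,-1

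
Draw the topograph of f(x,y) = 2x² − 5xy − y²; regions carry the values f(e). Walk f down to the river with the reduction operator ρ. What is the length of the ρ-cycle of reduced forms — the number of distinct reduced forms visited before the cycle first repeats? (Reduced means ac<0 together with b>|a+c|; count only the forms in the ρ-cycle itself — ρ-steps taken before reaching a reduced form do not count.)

D = 33, ⌊√D⌋ = 5
descent: ρ → (-1,5,2)  [lands on river]
river: ρ → (2,3,-3)
river: ρ → (-3,3,2)
river: ρ → (2,5,-1)
ρ-cycle length = 4 (tail of 1 descent step not counted)

4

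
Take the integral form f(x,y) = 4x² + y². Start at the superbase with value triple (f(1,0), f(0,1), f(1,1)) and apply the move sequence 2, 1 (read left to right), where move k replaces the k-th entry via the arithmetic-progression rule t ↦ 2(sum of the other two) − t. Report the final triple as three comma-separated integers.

start (4,1,5) = (f(1,0),f(0,1),f(1,1))
replace slot 2: 2·(4+5) − 1 = 17 → (4,17,5)
replace slot 1: 2·(17+5) − 4 = 40 → (40,17,5)

40,17,5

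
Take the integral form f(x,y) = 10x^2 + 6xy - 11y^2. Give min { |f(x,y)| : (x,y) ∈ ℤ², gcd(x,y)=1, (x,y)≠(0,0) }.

river: ρ → (-11,16,5)
river: ρ → (5,14,-14)
river: ρ → (-14,14,5)
river: ρ → (5,16,-11)
river: ρ → (-11,6,10)
river: ρ → (10,14,-7)
river: ρ → (-7,14,10)
river: ρ → (10,6,-11)
closes: descent 0, river 8
min |a| on river = 5

5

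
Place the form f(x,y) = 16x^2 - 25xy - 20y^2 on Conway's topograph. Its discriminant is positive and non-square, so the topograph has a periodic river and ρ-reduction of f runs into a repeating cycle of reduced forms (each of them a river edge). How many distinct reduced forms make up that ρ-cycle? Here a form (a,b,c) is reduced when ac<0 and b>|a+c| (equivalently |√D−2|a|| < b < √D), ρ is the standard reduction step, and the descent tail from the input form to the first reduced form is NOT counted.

D = 1905, ⌊√D⌋ = 43
descent: ρ → (-20,25,16)  [lands on river]
river: ρ → (16,39,-6)
river: ρ → (-6,33,34)
river: ρ → (34,35,-5)
river: ρ → (-5,35,34)
river: ρ → (34,33,-6)
river: ρ → (-6,39,16)
river: ρ → (16,25,-20)
river: ρ → (-20,15,21)
river: ρ → (21,27,-14)
river: ρ → (-14,29,19)
river: ρ → (19,9,-24)
river: ρ → (-24,39,4)
river: ρ → (4,41,-14)
river: ρ → (-14,43,1)
river: ρ → (1,43,-14)
river: ρ → (-14,41,4)
river: ρ → (4,39,-24)
river: ρ → (-24,9,19)
river: ρ → (19,29,-14)
river: ρ → (-14,27,21)
river: ρ → (21,15,-20)
ρ-cycle length = 22 (tail of 1 descent step not counted)

22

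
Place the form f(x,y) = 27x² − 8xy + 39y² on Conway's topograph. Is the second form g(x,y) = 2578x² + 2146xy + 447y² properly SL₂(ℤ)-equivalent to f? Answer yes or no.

D₁ = -4148, D₂ = -4148
f: reduced (well bottom): (27,-8,39) with a≤c, −a<b≤a
g: flip: (2578,2146,447)→(447,-2146,2578)
g: translate: b→-358 (≡-2146 mod 894), so (447,-2146,2578)→(447,-358,74)
g: flip: (447,-358,74)→(74,358,447)
g: translate: b→62 (≡358 mod 148), so (74,358,447)→(74,62,27)
g: flip: (74,62,27)→(27,-62,74)
g: translate: b→-8 (≡-62 mod 54), so (27,-62,74)→(27,-8,39)
g: reduced (well bottom): (27,-8,39) with a≤c, −a<b≤a
reduced forms (27, -8, 39) vs (27, -8, 39) ⇒ equivalent

yes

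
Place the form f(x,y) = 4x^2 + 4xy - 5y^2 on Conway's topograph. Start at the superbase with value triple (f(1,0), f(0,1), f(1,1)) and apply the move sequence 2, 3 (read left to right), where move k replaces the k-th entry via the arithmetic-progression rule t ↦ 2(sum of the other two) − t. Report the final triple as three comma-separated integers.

start (4,-5,3) = (f(1,0),f(0,1),f(1,1))
replace slot 2: 2·(4+3) − (-5) = 19 → (4,19,3)
replace slot 3: 2·(4+19) − 3 = 43 → (4,19,43)

4,19,43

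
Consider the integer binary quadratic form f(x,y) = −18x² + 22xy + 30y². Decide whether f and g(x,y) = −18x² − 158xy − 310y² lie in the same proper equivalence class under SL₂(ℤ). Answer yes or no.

D₁ = 2644, D₂ = 2644
river cycle of f (length 22): (30, 38, -10), (-10, 42, 22), (22, 46, -6), (-6, 50, 6), (6, 46, -22), (-22, 42, 10), (10, 38, -30), (-30, 22, 18), (18, 50, -2), (-2, 50, 18), … (12 more)
river cycle of g (length 22): (-18, 22, 30), (30, 38, -10), (-10, 42, 22), (22, 46, -6), (-6, 50, 6), (6, 46, -22), (-22, 42, 10), (10, 38, -30), (-30, 22, 18), (18, 50, -2), … (12 more)
cycles coincide ⇒ equivalent

yes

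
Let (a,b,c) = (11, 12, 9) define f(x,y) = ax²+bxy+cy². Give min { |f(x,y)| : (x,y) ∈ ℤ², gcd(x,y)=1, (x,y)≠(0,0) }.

translate: b→-10 (≡12 mod 22), so (11,12,9)→(11,-10,8)
flip: (11,-10,8)→(8,10,11)
translate: b→-6 (≡10 mod 16), so (8,10,11)→(8,-6,9)
reduced (well bottom): (8,-6,9) with a≤c, −a<b≤a
well minimum = a = 8

8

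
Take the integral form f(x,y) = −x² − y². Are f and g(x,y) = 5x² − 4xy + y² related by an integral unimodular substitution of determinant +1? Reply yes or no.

D₁ = -4, D₂ = -4
f is negative-definite; reduce −f:
−f: reduced (well bottom): (1,0,1) with a≤c, −a<b≤a
flip sign back: reduced form of f is (-1,0,-1)
g: flip: (5,-4,1)→(1,4,5)
g: translate: b→0 (≡4 mod 2), so (1,4,5)→(1,0,1)
g: reduced (well bottom): (1,0,1) with a≤c, −a<b≤a
reduced forms (-1, 0, -1) vs (1, 0, 1) ⇒ inequivalent

no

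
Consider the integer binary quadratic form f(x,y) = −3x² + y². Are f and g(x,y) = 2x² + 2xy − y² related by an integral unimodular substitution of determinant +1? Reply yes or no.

D₁ = 12, D₂ = 12
river cycle of f (length 2): (1, 2, -2), (-2, 2, 1)
river cycle of g (length 2): (-1, 2, 2), (2, 2, -1)
cycles differ ⇒ inequivalent

no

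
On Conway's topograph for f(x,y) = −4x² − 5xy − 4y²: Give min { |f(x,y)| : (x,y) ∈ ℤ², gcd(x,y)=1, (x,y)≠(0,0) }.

translate: b→-3 (≡5 mod 8), so (4,5,4)→(4,-3,3)
flip: (4,-3,3)→(3,3,4)
reduced (well bottom): (3,3,4) with a≤c, −a<b≤a
well minimum |f| = |-3| = 3 (negative-definite)

3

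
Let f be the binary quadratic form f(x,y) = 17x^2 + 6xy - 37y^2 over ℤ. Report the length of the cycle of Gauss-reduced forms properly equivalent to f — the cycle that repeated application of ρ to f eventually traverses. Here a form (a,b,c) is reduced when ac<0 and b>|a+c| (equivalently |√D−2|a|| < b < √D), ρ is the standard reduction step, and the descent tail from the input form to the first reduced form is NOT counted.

D = 2552, ⌊√D⌋ = 50
descent: ρ → (-37,-6,17)
descent: ρ → (17,40,-14)  [lands on river]
river: ρ → (-14,44,11)
river: ρ → (11,44,-14)
river: ρ → (-14,40,17)
river: ρ → (17,28,-26)
river: ρ → (-26,24,19)
river: ρ → (19,14,-31)
river: ρ → (-31,48,2)
river: ρ → (2,48,-31)
river: ρ → (-31,14,19)
river: ρ → (19,24,-26)
river: ρ → (-26,28,17)
ρ-cycle length = 12 (tail of 2 descent steps not counted)

12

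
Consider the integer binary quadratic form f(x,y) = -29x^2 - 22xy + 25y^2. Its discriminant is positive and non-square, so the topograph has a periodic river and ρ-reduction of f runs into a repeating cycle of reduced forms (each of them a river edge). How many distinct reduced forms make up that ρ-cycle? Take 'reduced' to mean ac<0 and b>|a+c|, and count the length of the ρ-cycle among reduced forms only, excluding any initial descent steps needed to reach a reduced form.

D = 3384, ⌊√D⌋ = 58
descent: ρ → (25,22,-29)  [lands on river]
river: ρ → (-29,36,18)
river: ρ → (18,36,-29)
river: ρ → (-29,22,25)
river: ρ → (25,28,-26)
river: ρ → (-26,24,27)
river: ρ → (27,30,-23)
river: ρ → (-23,16,34)
river: ρ → (34,52,-5)
river: ρ → (-5,58,1)
river: ρ → (1,58,-5)
river: ρ → (-5,52,34)
river: ρ → (34,16,-23)
river: ρ → (-23,30,27)
river: ρ → (27,24,-26)
river: ρ → (-26,28,25)
ρ-cycle length = 16 (tail of 1 descent step not counted)

16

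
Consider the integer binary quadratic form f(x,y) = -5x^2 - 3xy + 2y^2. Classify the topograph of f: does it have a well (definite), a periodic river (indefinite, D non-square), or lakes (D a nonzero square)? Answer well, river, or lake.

D = b²−4ac = (-3)² − 4·(-5)·2 = 49
D = 7² is a perfect square ⇒ form factors over ℤ ⇒ lakes

lake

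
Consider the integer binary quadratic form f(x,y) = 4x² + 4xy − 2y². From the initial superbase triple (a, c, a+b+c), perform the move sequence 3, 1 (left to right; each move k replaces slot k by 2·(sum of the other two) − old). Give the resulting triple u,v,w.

start (4,-2,6) = (f(1,0),f(0,1),f(1,1))
replace slot 3: 2·(4+(-2)) − 6 = -2 → (4,-2,-2)
replace slot 1: 2·((-2)+(-2)) − 4 = -12 → (-12,-2,-2)

-12,-2,-2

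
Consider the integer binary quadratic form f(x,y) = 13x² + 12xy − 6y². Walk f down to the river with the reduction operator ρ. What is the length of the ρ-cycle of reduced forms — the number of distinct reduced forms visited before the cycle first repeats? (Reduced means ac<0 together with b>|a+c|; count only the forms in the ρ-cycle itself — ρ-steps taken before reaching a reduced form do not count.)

D = 456, ⌊√D⌋ = 21
river: ρ → (-6,12,13)
river: ρ → (13,14,-5)
river: ρ → (-5,16,10)
river: ρ → (10,4,-11)
river: ρ → (-11,18,3)
river: ρ → (3,18,-11)
river: ρ → (-11,4,10)
river: ρ → (10,16,-5)
river: ρ → (-5,14,13)
river: ρ → (13,12,-6)
ρ-cycle length = 10 (tail of 0 descent steps not counted)

10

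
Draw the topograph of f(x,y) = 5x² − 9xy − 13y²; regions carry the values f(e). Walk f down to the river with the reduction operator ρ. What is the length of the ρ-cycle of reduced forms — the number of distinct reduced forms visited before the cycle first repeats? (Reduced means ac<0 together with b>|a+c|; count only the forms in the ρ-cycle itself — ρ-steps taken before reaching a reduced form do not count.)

D = 341, ⌊√D⌋ = 18
descent: ρ → (-13,9,5)  [lands on river]
river: ρ → (5,11,-11)
river: ρ → (-11,11,5)
river: ρ → (5,9,-13)
river: ρ → (-13,17,1)
river: ρ → (1,17,-13)
ρ-cycle length = 6 (tail of 1 descent step not counted)

6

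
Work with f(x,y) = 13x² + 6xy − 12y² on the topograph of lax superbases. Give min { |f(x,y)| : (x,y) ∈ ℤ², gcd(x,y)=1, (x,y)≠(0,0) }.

river: ρ → (-12,18,7)
river: ρ → (7,24,-3)
river: ρ → (-3,24,7)
river: ρ → (7,18,-12)
river: ρ → (-12,6,13)
river: ρ → (13,20,-5)
river: ρ → (-5,20,13)
river: ρ → (13,6,-12)
closes: descent 0, river 8
min |a| on river = 3

3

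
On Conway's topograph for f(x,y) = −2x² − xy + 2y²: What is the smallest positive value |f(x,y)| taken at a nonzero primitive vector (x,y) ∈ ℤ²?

descent: ρ → (2,1,-2)  [lands on river]
river: ρ → (-2,3,1)
river: ρ → (1,3,-2)
river: ρ → (-2,1,2)
river: ρ → (2,3,-1)
river: ρ → (-1,3,2)
closes: descent 1, river 6
min |a| on river = 1

1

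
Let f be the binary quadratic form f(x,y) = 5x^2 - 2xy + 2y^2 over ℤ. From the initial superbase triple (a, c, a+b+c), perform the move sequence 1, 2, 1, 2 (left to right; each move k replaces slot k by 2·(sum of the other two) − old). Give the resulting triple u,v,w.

start (5,2,5) = (f(1,0),f(0,1),f(1,1))
replace slot 1: 2·(2+5) − 5 = 9 → (9,2,5)
replace slot 2: 2·(9+5) − 2 = 26 → (9,26,5)
replace slot 1: 2·(26+5) − 9 = 53 → (53,26,5)
replace slot 2: 2·(53+5) − 26 = 90 → (53,90,5)

53,90,5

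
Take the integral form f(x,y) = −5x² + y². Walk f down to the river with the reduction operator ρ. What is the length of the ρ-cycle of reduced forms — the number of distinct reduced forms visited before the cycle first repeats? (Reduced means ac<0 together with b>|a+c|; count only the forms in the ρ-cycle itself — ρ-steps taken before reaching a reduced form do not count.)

D = 20, ⌊√D⌋ = 4
descent: ρ → (1,4,-1)  [lands on river]
river: ρ → (-1,4,1)
ρ-cycle length = 2 (tail of 1 descent step not counted)

2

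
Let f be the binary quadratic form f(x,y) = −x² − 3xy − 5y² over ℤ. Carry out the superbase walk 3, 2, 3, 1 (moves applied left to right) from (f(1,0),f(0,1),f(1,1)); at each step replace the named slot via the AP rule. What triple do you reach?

start (-1,-5,-9) = (f(1,0),f(0,1),f(1,1))
replace slot 3: 2·((-1)+(-5)) − (-9) = -3 → (-1,-5,-3)
replace slot 2: 2·((-1)+(-3)) − (-5) = -3 → (-1,-3,-3)
replace slot 3: 2·((-1)+(-3)) − (-3) = -5 → (-1,-3,-5)
replace slot 1: 2·((-3)+(-5)) − (-1) = -15 → (-15,-3,-5)

-15,-3,-5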